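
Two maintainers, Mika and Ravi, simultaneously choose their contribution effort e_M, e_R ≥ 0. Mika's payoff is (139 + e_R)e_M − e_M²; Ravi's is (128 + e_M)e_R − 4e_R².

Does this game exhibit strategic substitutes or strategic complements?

strategic complements

Expanding Mika's payoff: 139e_M + e_Re_M − e_M².
∂π/∂e_M = 139 + e_R − 2e_M = 0, so e_M = 69.5 + 0.5e_R.
The best-response slope de_M/de_R = 0.5 > 0: the reaction function is upward-sloping, so the choices are strategic complements.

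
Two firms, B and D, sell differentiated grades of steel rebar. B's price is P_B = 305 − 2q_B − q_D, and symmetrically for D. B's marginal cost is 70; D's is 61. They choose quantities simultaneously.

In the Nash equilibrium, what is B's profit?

Firm B's profit: π = q_B(305 − 2q_B − q_D) − 70q_B.
∂π/∂q_B = 235 − 4q_B − q_D = 0 ⇒ q_B = 58.75 − 0.25q_D.
Similarly q_D = 61 − 0.25q_B.
Substituting the second reaction function into the first: q_B = 58.75 − 0.25(61 − 0.25q_B), which gives 0.9375q_B = 43.5 ⇒ q_B = 46.4.
Then q_D = 61 − 0.25·46.4 = 49.4.
P_B = 305 − 2·46.4 − 49.4 = 162.8.
Profit = (162.8 − 70)·46.4 = 4305.92.

4305.92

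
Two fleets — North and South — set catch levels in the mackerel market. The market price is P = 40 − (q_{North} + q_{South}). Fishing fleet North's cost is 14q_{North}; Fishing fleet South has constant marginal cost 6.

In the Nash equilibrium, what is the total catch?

Fishing fleet North's profit: π = q_{North}(40 − (q_{North} + q_{South})) − 14q_{North}.
∂π/∂q_{North} = 26 − 2q_{North} − q_{South} = 0, so q_{North} = 13 − 0.5q_{South}.
By the same steps for South: q_{South} = 17 − 0.5q_{North}.
Plugging q_{South} into North's best response: q_{North} = 13 − 0.5(17 − 0.5q_{North}) ⇒ 0.75q_{North} = 4.5, so q_{North} = 6.
Then q_{South} = 17 − 0.5·6 = 14.
Total catch: 6 + 14 = 20.

20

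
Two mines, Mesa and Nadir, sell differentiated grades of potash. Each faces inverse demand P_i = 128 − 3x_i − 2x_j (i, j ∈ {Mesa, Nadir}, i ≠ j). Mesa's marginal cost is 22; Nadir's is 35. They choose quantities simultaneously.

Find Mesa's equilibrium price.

Mine Mesa's profit: π = x_{Mesa}(128 − 3x_{Mesa} − 2x_{Nadir}) − 22x_{Mesa}.
∂π/∂x_{Mesa} = 106 − 6x_{Mesa} − 2x_{Nadir} = 0 ⇒ x_{Mesa} = 53/3 − (1/3)x_{Nadir}.
Similarly x_{Nadir} = 15.5 − (1/3)x_{Mesa}.
Plugging x_{Nadir} into Mesa's best response: x_{Mesa} = 53/3 − (1/3)(15.5 − (1/3)x_{Mesa}) ⇒ (8/9)x_{Mesa} = 12.5, so x_{Mesa} = 14.0625.
Then x_{Nadir} = 15.5 − (1/3)·14.0625 = 10.8125.
P_{Mesa} = 128 − 3·14.0625 − 2·10.8125 = 64.1875.

64.1875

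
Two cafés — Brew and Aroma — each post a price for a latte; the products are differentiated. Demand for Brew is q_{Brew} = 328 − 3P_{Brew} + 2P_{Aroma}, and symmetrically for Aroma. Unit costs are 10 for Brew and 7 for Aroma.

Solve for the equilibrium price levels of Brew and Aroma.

88.9375, 87.8125

Brew's profit: π = (P_{Brew} − 10)(328 − 3P_{Brew} + 2P_{Aroma}).
∂π/∂P_{Brew} = 358 − 6P_{Brew} + 2P_{Aroma} = 0 ⇒ P_{Brew} = 179/3 + (1/3)P_{Aroma}.
Similarly P_{Aroma} = 349/6 + (1/3)P_{Brew}.
Substituting the second reaction function into the first: P_{Brew} = 179/3 + (1/3)(349/6 + (1/3)P_{Brew}), which gives (8/9)P_{Brew} = 1423/18 ⇒ P_{Brew} = 88.9375.
Then P_{Aroma} = 349/6 + (1/3)·88.9375 = 87.8125.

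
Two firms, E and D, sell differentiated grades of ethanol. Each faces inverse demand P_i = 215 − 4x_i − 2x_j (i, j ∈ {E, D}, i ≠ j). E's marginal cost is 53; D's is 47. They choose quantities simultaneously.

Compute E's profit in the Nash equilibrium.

Firm E's profit: π = x_E(215 − 4x_E − 2x_D) − 53x_E.
∂π/∂x_E = 162 − 8x_E − 2x_D = 0 ⇒ x_E = 20.25 − 0.25x_D.
Similarly x_D = 21 − 0.25x_E.
Substituting the second reaction function into the first: x_E = 20.25 − 0.25(21 − 0.25x_E), which gives 0.9375x_E = 15 ⇒ x_E = 16.
Then x_D = 21 − 0.25·16 = 17.
P_E = 215 − 4·16 − 2·17 = 117.
Profit = (117 − 53)·16 = 1024.

1024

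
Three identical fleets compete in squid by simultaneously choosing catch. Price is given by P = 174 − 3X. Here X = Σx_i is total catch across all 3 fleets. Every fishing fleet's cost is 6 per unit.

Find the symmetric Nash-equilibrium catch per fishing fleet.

14

A representative fishing fleet's profit is π_i = x_i(174 − 3X) − 6x_i, with X = x_i + Σ_{j≠i} x_j.
First-order condition: 168 − 6x_i − 3Σ_{j≠i} x_j = 0.
In a symmetric equilibrium every fishing fleet chooses the same x, so Σ_{j≠i} x_j = 2x. The condition becomes 168 − 12x = 0, giving x = 168/12 = 14.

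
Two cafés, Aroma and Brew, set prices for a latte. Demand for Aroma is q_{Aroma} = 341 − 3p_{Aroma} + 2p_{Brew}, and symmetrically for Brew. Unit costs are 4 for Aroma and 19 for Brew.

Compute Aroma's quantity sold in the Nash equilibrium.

Aroma's profit: π = (p_{Aroma} − 4)(341 − 3p_{Aroma} + 2p_{Brew}).
∂π/∂p_{Aroma} = 353 − 6p_{Aroma} + 2p_{Brew} = 0 ⇒ p_{Aroma} = 353/6 + (1/3)p_{Brew}.
Similarly p_{Brew} = 199/3 + (1/3)p_{Aroma}.
Solving the two reaction functions simultaneously: (1 − (1/3)(1/3))p_{Aroma} = 353/6 + (1/3)·(199/3), so (8/9)p_{Aroma} = 1457/18 and p_{Aroma} = 91.0625.
Then p_{Brew} = 199/3 + (1/3)·91.0625 = 96.6875.
q_{Aroma} = 341 − 3·91.0625 + 2·96.6875 = 261.1875.

261.1875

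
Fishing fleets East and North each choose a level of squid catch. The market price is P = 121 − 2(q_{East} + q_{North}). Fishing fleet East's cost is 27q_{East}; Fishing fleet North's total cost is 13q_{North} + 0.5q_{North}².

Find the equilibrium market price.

Fishing fleet East's profit: π = q_{East}(121 − 2(q_{East} + q_{North})) − 27q_{East}.
∂π/∂q_{East} = 94 − 4q_{East} − 2q_{North} = 0, so q_{East} = 23.5 − 0.5q_{North}.
For North: ∂π/∂q_{North} = 108 − 5q_{North} − 2q_{East} = 0 ⇒ q_{North} = 21.6 − 0.4q_{East}.
Solving the two reaction functions simultaneously: (1 − (−0.5)(−0.4))q_{East} = 23.5 − 0.5·21.6, so 0.8q_{East} = 12.7 and q_{East} = 15.875.
Then q_{North} = 21.6 − 0.4·15.875 = 15.25.
Equilibrium price: P = 121 − 2·31.125 = 58.75.

58.75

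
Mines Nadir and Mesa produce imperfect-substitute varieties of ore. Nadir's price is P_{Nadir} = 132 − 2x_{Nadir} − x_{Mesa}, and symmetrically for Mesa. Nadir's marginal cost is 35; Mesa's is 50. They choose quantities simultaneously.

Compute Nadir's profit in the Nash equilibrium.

Mine Nadir's profit: π = x_{Nadir}(132 − 2x_{Nadir} − x_{Mesa}) − 35x_{Nadir}.
∂π/∂x_{Nadir} = 97 − 4x_{Nadir} − x_{Mesa} = 0 ⇒ x_{Nadir} = 24.25 − 0.25x_{Mesa}.
Similarly x_{Mesa} = 20.5 − 0.25x_{Nadir}.
Solving the two reaction functions simultaneously: (1 − (−0.25)(−0.25))x_{Nadir} = 24.25 − 0.25·20.5, so 0.9375x_{Nadir} = 19.125 and x_{Nadir} = 20.4.
Then x_{Mesa} = 20.5 − 0.25·20.4 = 15.4.
P_{Nadir} = 132 − 2·20.4 − 15.4 = 75.8.
Profit = (75.8 − 35)·20.4 = 832.32.

832.32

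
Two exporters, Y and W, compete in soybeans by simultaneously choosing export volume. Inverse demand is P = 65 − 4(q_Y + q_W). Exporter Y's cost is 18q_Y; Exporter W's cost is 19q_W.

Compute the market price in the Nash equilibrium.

34

Exporter Y's profit: π = q_Y(65 − 4(q_Y + q_W)) − 18q_Y.
∂π/∂q_Y = 47 − 8q_Y − 4q_W = 0, so q_Y = 5.875 − 0.5q_W.
By the same steps for W: q_W = 5.75 − 0.5q_Y.
Plugging q_W into Y's best response: q_Y = 5.875 − 0.5(5.75 − 0.5q_Y) ⇒ 0.75q_Y = 3, so q_Y = 4.
Then q_W = 5.75 − 0.5·4 = 3.75.
Equilibrium price: P = 65 − 4·7.75 = 34.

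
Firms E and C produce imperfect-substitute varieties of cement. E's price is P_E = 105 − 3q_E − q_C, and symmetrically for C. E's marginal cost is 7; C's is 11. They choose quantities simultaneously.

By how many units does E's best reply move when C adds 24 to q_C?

Firm E's profit: π = q_E(105 − 3q_E − q_C) − 7q_E.
∂π/∂q_E = 98 − 6q_E − q_C = 0 ⇒ q_E = 49/3 − (1/6)q_C.
The reaction-function slope is −1/6, so a 24-unit rise in q_C moves q_E by −1/6 × 24 = −4. E's best response falls — the actions are strategic substitutes.

-4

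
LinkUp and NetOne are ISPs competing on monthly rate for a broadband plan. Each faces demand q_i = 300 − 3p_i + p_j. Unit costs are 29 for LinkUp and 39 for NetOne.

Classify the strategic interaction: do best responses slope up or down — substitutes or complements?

strategic complements

LinkUp's profit: π = (p_{LinkUp} − 29)(300 − 3p_{LinkUp} + p_{NetOne}).
∂π/∂p_{LinkUp} = 387 − 6p_{LinkUp} + p_{NetOne} = 0 ⇒ p_{LinkUp} = 64.5 + (1/6)p_{NetOne}.
The best-response slope dp_{LinkUp}/dp_{NetOne} = 1/6 > 0: the reaction function is upward-sloping, so the choices are strategic complements.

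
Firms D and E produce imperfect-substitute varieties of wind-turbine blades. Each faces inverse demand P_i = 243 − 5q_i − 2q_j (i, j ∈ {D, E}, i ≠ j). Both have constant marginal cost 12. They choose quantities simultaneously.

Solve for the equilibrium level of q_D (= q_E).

Firm D's profit: π = q_D(243 − 5q_D − 2q_E) − 12q_D.
∂π/∂q_D = 231 − 10q_D − 2q_E = 0 ⇒ q_D = 23.1 − 0.2q_E.
The game is symmetric, so in equilibrium q_E = q_D: the reaction function gives 1.2q_D = 23.1, hence q_D = 19.25.

19.25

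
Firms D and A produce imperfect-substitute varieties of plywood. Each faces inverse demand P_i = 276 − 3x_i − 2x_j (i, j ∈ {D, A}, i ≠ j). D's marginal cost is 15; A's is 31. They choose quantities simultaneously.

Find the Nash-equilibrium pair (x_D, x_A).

Firm D's profit: π = x_D(276 − 3x_D − 2x_A) − 15x_D.
∂π/∂x_D = 261 − 6x_D − 2x_A = 0 ⇒ x_D = 43.5 − (1/3)x_A.
Similarly x_A = 245/6 − (1/3)x_D.
Plugging x_A into D's best response: x_D = 43.5 − (1/3)(245/6 − (1/3)x_D) ⇒ (8/9)x_D = 269/9, so x_D = 33.625.
Then x_A = 245/6 − (1/3)·33.625 = 29.625.

33.625, 29.625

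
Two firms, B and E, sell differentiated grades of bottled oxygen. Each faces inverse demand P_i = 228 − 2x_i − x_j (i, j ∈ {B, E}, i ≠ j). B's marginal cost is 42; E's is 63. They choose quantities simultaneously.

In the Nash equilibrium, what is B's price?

119.2

Firm B's profit: π = x_B(228 − 2x_B − x_E) − 42x_B.
∂π/∂x_B = 186 − 4x_B − x_E = 0 ⇒ x_B = 46.5 − 0.25x_E.
Similarly x_E = 41.25 − 0.25x_B.
Plugging x_E into B's best response: x_B = 46.5 − 0.25(41.25 − 0.25x_B) ⇒ 0.9375x_B = 36.1875, so x_B = 38.6.
Then x_E = 41.25 − 0.25·38.6 = 31.6.
P_B = 228 − 2·38.6 − 31.6 = 119.2.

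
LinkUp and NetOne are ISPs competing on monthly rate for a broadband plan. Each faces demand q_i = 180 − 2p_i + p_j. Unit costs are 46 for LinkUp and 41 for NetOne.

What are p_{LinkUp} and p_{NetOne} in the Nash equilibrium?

LinkUp's profit: π = (p_{LinkUp} − 46)(180 − 2p_{LinkUp} + p_{NetOne}).
∂π/∂p_{LinkUp} = 272 − 4p_{LinkUp} + p_{NetOne} = 0 ⇒ p_{LinkUp} = 68 + 0.25p_{NetOne}.
Similarly p_{NetOne} = 65.5 + 0.25p_{LinkUp}.
Plugging p_{NetOne} into LinkUp's best response: p_{LinkUp} = 68 + 0.25(65.5 + 0.25p_{LinkUp}) ⇒ 0.9375p_{LinkUp} = 84.375, so p_{LinkUp} = 90.
Then p_{NetOne} = 65.5 + 0.25·90 = 88.

90, 88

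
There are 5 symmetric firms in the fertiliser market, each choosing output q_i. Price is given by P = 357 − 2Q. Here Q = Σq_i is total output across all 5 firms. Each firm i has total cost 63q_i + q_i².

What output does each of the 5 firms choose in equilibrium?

21

A representative firm's profit is π_i = q_i(357 − 2Q) − 63q_i − q_i², with Q = q_i + Σ_{j≠i} q_j.
First-order condition: 294 − 6q_i − 2Σ_{j≠i} q_j = 0.
Imposing symmetry (q_j = q for all j) turns Σ_{j≠i} q_j into 4q, so 294 = 14q and q = 21.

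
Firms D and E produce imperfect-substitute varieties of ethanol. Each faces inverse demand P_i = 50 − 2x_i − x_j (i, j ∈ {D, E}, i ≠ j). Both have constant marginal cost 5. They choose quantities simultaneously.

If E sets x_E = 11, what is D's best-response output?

Firm D's profit: π = x_D(50 − 2x_D − x_E) − 5x_D.
∂π/∂x_D = 45 − 4x_D − x_E = 0 ⇒ x_D = 11.25 − 0.25x_E.
At x_E = 11: x_D = 11.25 − 0.25·11 = 8.5.

8.5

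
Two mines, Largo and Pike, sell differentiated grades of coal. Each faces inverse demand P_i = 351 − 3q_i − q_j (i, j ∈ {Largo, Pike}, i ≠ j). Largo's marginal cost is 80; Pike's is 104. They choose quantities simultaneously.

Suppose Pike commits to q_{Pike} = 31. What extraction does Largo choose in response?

40

Mine Largo's profit: π = q_{Largo}(351 − 3q_{Largo} − q_{Pike}) − 80q_{Largo}.
∂π/∂q_{Largo} = 271 − 6q_{Largo} − q_{Pike} = 0 ⇒ q_{Largo} = 271/6 − (1/6)q_{Pike}.
At q_{Pike} = 31: q_{Largo} = 271/6 − (1/6)·31 = 40.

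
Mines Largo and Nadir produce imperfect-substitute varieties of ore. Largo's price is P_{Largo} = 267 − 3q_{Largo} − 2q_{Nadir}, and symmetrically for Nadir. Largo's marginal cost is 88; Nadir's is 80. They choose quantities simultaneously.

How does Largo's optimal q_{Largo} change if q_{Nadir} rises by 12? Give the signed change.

Mine Largo's profit: π = q_{Largo}(267 − 3q_{Largo} − 2q_{Nadir}) − 88q_{Largo}.
∂π/∂q_{Largo} = 179 − 6q_{Largo} − 2q_{Nadir} = 0 ⇒ q_{Largo} = 179/6 − (1/3)q_{Nadir}.
The reaction-function slope is −1/3, so a 12-unit rise in q_{Nadir} moves q_{Largo} by −1/3 × 12 = −4. Largo's best response falls — the actions are strategic substitutes.

-4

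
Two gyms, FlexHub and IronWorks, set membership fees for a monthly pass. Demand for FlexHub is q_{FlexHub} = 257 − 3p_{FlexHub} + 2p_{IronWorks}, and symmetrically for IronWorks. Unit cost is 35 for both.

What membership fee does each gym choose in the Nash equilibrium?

FlexHub's profit: π = (p_{FlexHub} − 35)(257 − 3p_{FlexHub} + 2p_{IronWorks}).
∂π/∂p_{FlexHub} = 362 − 6p_{FlexHub} + 2p_{IronWorks} = 0 ⇒ p_{FlexHub} = 181/3 + (1/3)p_{IronWorks}.
Setting p_{FlexHub} = p_{IronWorks} in the reaction function: p_{FlexHub} = 181/3 + (1/3)p_{FlexHub}, so p_{FlexHub} = (181/3) / (2/3) = 90.5.

90.5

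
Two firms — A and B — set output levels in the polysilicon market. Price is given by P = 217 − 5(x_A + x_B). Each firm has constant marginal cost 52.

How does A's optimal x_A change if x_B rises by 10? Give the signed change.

-5

Firm A's profit: π = x_A(217 − 5(x_A + x_B)) − 52x_A.
∂π/∂x_A = 165 − 10x_A − 5x_B = 0, so x_A = 16.5 − 0.5x_B.
The reaction-function slope is −0.5, so a 10-unit rise in x_B moves x_A by −0.5 × 10 = −5. A's best response falls — the actions are strategic substitutes.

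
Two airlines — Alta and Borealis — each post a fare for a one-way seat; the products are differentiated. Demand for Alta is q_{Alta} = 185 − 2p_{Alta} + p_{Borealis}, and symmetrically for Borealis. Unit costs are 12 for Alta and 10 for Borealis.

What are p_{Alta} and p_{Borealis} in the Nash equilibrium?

69.4, 68.6

Alta's profit: π = (p_{Alta} − 12)(185 − 2p_{Alta} + p_{Borealis}).
∂π/∂p_{Alta} = 209 − 4p_{Alta} + p_{Borealis} = 0 ⇒ p_{Alta} = 52.25 + 0.25p_{Borealis}.
Similarly p_{Borealis} = 51.25 + 0.25p_{Alta}.
Plugging p_{Borealis} into Alta's best response: p_{Alta} = 52.25 + 0.25(51.25 + 0.25p_{Alta}) ⇒ 0.9375p_{Alta} = 65.0625, so p_{Alta} = 69.4.
Then p_{Borealis} = 51.25 + 0.25·69.4 = 68.6.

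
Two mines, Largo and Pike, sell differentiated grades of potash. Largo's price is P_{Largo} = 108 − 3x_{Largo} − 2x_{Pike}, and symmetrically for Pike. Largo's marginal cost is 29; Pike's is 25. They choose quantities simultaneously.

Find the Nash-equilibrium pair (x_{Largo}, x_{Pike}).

9.625, 10.625

Mine Largo's profit: π = x_{Largo}(108 − 3x_{Largo} − 2x_{Pike}) − 29x_{Largo}.
∂π/∂x_{Largo} = 79 − 6x_{Largo} − 2x_{Pike} = 0 ⇒ x_{Largo} = 79/6 − (1/3)x_{Pike}.
Similarly x_{Pike} = 83/6 − (1/3)x_{Largo}.
Substituting the second reaction function into the first: x_{Largo} = 79/6 − (1/3)(83/6 − (1/3)x_{Largo}), which gives (8/9)x_{Largo} = 77/9 ⇒ x_{Largo} = 9.625.
Then x_{Pike} = 83/6 − (1/3)·9.625 = 10.625.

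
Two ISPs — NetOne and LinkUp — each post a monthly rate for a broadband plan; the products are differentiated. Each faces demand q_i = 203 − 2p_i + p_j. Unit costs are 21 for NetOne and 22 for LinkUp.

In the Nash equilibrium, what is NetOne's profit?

7393.28

NetOne's profit: π = (p_{NetOne} − 21)(203 − 2p_{NetOne} + p_{LinkUp}).
∂π/∂p_{NetOne} = 245 − 4p_{NetOne} + p_{LinkUp} = 0 ⇒ p_{NetOne} = 61.25 + 0.25p_{LinkUp}.
Similarly p_{LinkUp} = 61.75 + 0.25p_{NetOne}.
Plugging p_{LinkUp} into NetOne's best response: p_{NetOne} = 61.25 + 0.25(61.75 + 0.25p_{NetOne}) ⇒ 0.9375p_{NetOne} = 76.6875, so p_{NetOne} = 81.8.
Then p_{LinkUp} = 61.75 + 0.25·81.8 = 82.2.
q_{NetOne} = 203 − 2·81.8 + 82.2 = 121.6.
Profit = (81.8 − 21)·121.6 = 7393.28.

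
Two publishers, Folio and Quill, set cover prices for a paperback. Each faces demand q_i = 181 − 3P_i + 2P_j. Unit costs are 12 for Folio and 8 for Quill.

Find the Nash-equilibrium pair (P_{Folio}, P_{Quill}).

53.5, 52

Folio's profit: π = (P_{Folio} − 12)(181 − 3P_{Folio} + 2P_{Quill}).
∂π/∂P_{Folio} = 217 − 6P_{Folio} + 2P_{Quill} = 0 ⇒ P_{Folio} = 217/6 + (1/3)P_{Quill}.
Similarly P_{Quill} = 205/6 + (1/3)P_{Folio}.
Solving the two reaction functions simultaneously: (1 − (1/3)(1/3))P_{Folio} = 217/6 + (1/3)·(205/6), so (8/9)P_{Folio} = 428/9 and P_{Folio} = 53.5.
Then P_{Quill} = 205/6 + (1/3)·53.5 = 52.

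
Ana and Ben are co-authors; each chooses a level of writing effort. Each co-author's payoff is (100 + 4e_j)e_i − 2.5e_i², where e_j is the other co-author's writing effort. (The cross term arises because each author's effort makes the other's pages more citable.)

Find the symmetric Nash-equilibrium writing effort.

100

Ana's payoff is (100 + 4e_B)e_A − 2.5e_A².
∂π/∂e_A = 100 + 4e_B − 5e_A = 0, so e_A = 20 + 0.8e_B.
The game is symmetric, so in equilibrium e_B = e_A: the reaction function gives 0.2e_A = 20, hence e_A = 100.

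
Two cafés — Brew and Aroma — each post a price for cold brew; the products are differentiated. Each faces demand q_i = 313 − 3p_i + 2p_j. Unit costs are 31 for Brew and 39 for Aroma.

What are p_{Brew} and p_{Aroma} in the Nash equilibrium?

103, 106

Brew's profit: π = (p_{Brew} − 31)(313 − 3p_{Brew} + 2p_{Aroma}).
∂π/∂p_{Brew} = 406 − 6p_{Brew} + 2p_{Aroma} = 0 ⇒ p_{Brew} = 203/3 + (1/3)p_{Aroma}.
Similarly p_{Aroma} = 215/3 + (1/3)p_{Brew}.
Plugging p_{Aroma} into Brew's best response: p_{Brew} = 203/3 + (1/3)(215/3 + (1/3)p_{Brew}) ⇒ (8/9)p_{Brew} = 824/9, so p_{Brew} = 103.
Then p_{Aroma} = 215/3 + (1/3)·103 = 106.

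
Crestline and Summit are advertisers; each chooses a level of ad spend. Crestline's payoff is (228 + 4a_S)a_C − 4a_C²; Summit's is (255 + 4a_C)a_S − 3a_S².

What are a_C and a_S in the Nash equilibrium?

74.625, 92.25

Expanding Crestline's payoff: 228a_C + 4a_Sa_C − 4a_C².
∂π/∂a_C = 228 + 4a_S − 8a_C = 0, so a_C = 28.5 + 0.5a_S.
Likewise for Summit: a_S = 42.5 + (2/3)a_C.
Solving the two reaction functions simultaneously: (1 − (0.5)(2/3))a_C = 28.5 + 0.5·42.5, so (2/3)a_C = 49.75 and a_C = 74.625.
Then a_S = 42.5 + (2/3)·74.625 = 92.25.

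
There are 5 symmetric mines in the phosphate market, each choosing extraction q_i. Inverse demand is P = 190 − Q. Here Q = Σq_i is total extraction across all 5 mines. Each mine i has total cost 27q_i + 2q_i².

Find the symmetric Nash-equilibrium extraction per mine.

16.3

A representative mine's profit is π_i = q_i(190 − Q) − 27q_i − 2q_i², with Q = q_i + Σ_{j≠i} q_j.
First-order condition: 163 − 6q_i − Σ_{j≠i} q_j = 0.
In a symmetric equilibrium every mine chooses the same q, so Σ_{j≠i} q_j = 4q. The condition becomes 163 − 10q = 0, giving q = 163/10 = 16.3.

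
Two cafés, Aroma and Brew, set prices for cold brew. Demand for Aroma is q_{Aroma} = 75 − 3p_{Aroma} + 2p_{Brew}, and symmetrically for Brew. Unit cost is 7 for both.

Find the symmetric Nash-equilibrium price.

24

Aroma's profit: π = (p_{Aroma} − 7)(75 − 3p_{Aroma} + 2p_{Brew}).
∂π/∂p_{Aroma} = 96 − 6p_{Aroma} + 2p_{Brew} = 0 ⇒ p_{Aroma} = 16 + (1/3)p_{Brew}.
By symmetry p_{Brew} = p_{Aroma}; substituting into the reaction function, (2/3)p_{Aroma} = 16 and p_{Aroma} = 24.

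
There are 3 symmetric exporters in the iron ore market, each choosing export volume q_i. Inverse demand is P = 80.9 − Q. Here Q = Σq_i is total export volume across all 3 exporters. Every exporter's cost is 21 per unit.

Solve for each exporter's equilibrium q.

A representative exporter's profit is π_i = q_i(80.9 − Q) − 21q_i, with Q = q_i + Σ_{j≠i} q_j.
First-order condition: 59.9 − 2q_i − Σ_{j≠i} q_j = 0.
With identical exporters, set every q_j = q: then 59.9 − 2q − 2q = 0, i.e. q = 59.9/4 = 14.975.

14.975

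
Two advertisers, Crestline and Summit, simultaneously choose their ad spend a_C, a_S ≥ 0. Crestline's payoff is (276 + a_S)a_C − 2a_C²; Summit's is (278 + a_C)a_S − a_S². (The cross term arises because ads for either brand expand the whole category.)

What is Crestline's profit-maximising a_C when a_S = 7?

Expanding Crestline's payoff: 276a_C + a_Sa_C − 2a_C².
∂π/∂a_C = 276 + a_S − 4a_C = 0, so a_C = 69 + 0.25a_S.
At a_S = 7: a_C = 69 + 0.25·7 = 70.75.

70.75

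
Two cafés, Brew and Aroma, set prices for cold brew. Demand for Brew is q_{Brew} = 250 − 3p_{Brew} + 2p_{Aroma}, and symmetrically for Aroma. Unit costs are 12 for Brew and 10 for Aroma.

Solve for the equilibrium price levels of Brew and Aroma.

71.125, 70.375

Brew's profit: π = (p_{Brew} − 12)(250 − 3p_{Brew} + 2p_{Aroma}).
∂π/∂p_{Brew} = 286 − 6p_{Brew} + 2p_{Aroma} = 0 ⇒ p_{Brew} = 143/3 + (1/3)p_{Aroma}.
Similarly p_{Aroma} = 140/3 + (1/3)p_{Brew}.
Plugging p_{Aroma} into Brew's best response: p_{Brew} = 143/3 + (1/3)(140/3 + (1/3)p_{Brew}) ⇒ (8/9)p_{Brew} = 569/9, so p_{Brew} = 71.125.
Then p_{Aroma} = 140/3 + (1/3)·71.125 = 70.375.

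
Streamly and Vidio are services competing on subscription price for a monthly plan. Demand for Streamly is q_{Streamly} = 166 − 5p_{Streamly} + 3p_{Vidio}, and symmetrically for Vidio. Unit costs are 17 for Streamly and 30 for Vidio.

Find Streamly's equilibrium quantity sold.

105

Streamly's profit: π = (p_{Streamly} − 17)(166 − 5p_{Streamly} + 3p_{Vidio}).
∂π/∂p_{Streamly} = 251 − 10p_{Streamly} + 3p_{Vidio} = 0 ⇒ p_{Streamly} = 25.1 + 0.3p_{Vidio}.
Similarly p_{Vidio} = 31.6 + 0.3p_{Streamly}.
Plugging p_{Vidio} into Streamly's best response: p_{Streamly} = 25.1 + 0.3(31.6 + 0.3p_{Streamly}) ⇒ 0.91p_{Streamly} = 34.58, so p_{Streamly} = 38.
Then p_{Vidio} = 31.6 + 0.3·38 = 43.
q_{Streamly} = 166 − 5·38 + 3·43 = 105.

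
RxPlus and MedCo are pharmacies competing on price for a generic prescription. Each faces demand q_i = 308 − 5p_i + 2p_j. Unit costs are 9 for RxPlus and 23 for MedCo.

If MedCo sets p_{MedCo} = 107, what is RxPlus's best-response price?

RxPlus's profit: π = (p_{RxPlus} − 9)(308 − 5p_{RxPlus} + 2p_{MedCo}).
∂π/∂p_{RxPlus} = 353 − 10p_{RxPlus} + 2p_{MedCo} = 0 ⇒ p_{RxPlus} = 35.3 + 0.2p_{MedCo}.
At p_{MedCo} = 107: p_{RxPlus} = 35.3 + 0.2·107 = 56.7.

56.7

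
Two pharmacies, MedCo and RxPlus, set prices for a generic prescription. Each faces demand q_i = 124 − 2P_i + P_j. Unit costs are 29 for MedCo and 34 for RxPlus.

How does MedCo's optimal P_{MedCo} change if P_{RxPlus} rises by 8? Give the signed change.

2

MedCo's profit: π = (P_{MedCo} − 29)(124 − 2P_{MedCo} + P_{RxPlus}).
∂π/∂P_{MedCo} = 182 − 4P_{MedCo} + P_{RxPlus} = 0 ⇒ P_{MedCo} = 45.5 + 0.25P_{RxPlus}.
The reaction-function slope is 0.25, so an 8-unit rise in P_{RxPlus} moves P_{MedCo} by 0.25 × 8 = 2. MedCo's best response rises — the actions are strategic complements.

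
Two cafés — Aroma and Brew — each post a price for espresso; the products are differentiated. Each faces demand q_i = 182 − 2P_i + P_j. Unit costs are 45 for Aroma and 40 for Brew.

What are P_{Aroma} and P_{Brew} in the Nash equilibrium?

90, 88

Aroma's profit: π = (P_{Aroma} − 45)(182 − 2P_{Aroma} + P_{Brew}).
∂π/∂P_{Aroma} = 272 − 4P_{Aroma} + P_{Brew} = 0 ⇒ P_{Aroma} = 68 + 0.25P_{Brew}.
Similarly P_{Brew} = 65.5 + 0.25P_{Aroma}.
Solving the two reaction functions simultaneously: (1 − (0.25)(0.25))P_{Aroma} = 68 + 0.25·65.5, so 0.9375P_{Aroma} = 84.375 and P_{Aroma} = 90.
Then P_{Brew} = 65.5 + 0.25·90 = 88.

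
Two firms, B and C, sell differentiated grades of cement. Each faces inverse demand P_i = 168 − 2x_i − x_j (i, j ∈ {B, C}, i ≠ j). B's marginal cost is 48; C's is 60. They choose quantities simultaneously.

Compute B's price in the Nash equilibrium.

97.6

Firm B's profit: π = x_B(168 − 2x_B − x_C) − 48x_B.
∂π/∂x_B = 120 − 4x_B − x_C = 0 ⇒ x_B = 30 − 0.25x_C.
Similarly x_C = 27 − 0.25x_B.
Substituting the second reaction function into the first: x_B = 30 − 0.25(27 − 0.25x_B), which gives 0.9375x_B = 23.25 ⇒ x_B = 24.8.
Then x_C = 27 − 0.25·24.8 = 20.8.
P_B = 168 − 2·24.8 − 20.8 = 97.6.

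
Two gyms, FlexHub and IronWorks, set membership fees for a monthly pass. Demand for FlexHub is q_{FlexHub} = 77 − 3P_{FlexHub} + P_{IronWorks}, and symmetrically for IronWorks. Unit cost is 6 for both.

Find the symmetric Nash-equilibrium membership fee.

FlexHub's profit: π = (P_{FlexHub} − 6)(77 − 3P_{FlexHub} + P_{IronWorks}).
∂π/∂P_{FlexHub} = 95 − 6P_{FlexHub} + P_{IronWorks} = 0 ⇒ P_{FlexHub} = 95/6 + (1/6)P_{IronWorks}.
By symmetry P_{IronWorks} = P_{FlexHub}; substituting into the reaction function, (5/6)P_{FlexHub} = 95/6 and P_{FlexHub} = 19.

19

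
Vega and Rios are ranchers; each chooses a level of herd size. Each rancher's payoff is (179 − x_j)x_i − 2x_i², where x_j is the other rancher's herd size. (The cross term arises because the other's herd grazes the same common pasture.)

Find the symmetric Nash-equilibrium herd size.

Vega's payoff is (179 − x_R)x_V − 2x_V².
∂π/∂x_V = 179 − x_R − 4x_V = 0, so x_V = 44.75 − 0.25x_R.
Setting x_V = x_R in the reaction function: x_V = 44.75 − 0.25x_V, so x_V = 44.75 / 1.25 = 35.8.

35.8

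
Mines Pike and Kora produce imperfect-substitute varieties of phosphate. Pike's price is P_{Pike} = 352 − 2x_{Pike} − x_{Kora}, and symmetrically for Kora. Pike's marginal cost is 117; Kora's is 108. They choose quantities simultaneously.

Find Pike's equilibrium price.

Mine Pike's profit: π = x_{Pike}(352 − 2x_{Pike} − x_{Kora}) − 117x_{Pike}.
∂π/∂x_{Pike} = 235 − 4x_{Pike} − x_{Kora} = 0 ⇒ x_{Pike} = 58.75 − 0.25x_{Kora}.
Similarly x_{Kora} = 61 − 0.25x_{Pike}.
Substituting the second reaction function into the first: x_{Pike} = 58.75 − 0.25(61 − 0.25x_{Pike}), which gives 0.9375x_{Pike} = 43.5 ⇒ x_{Pike} = 46.4.
Then x_{Kora} = 61 − 0.25·46.4 = 49.4.
P_{Pike} = 352 − 2·46.4 − 49.4 = 209.8.

209.8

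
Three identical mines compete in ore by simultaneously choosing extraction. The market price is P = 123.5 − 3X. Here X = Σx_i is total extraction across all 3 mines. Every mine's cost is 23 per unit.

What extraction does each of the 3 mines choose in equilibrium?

A representative mine's profit is π_i = x_i(123.5 − 3X) − 23x_i, with X = x_i + Σ_{j≠i} x_j.
First-order condition: 100.5 − 6x_i − 3Σ_{j≠i} x_j = 0.
With identical mines, set every x_j = x: then 100.5 − 6x − 6x = 0, i.e. x = 100.5/12 = 8.375.

8.375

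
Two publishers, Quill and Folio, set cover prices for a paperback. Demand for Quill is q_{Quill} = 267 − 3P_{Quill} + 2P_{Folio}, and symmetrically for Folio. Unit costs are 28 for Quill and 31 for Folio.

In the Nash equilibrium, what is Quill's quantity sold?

Quill's profit: π = (P_{Quill} − 28)(267 − 3P_{Quill} + 2P_{Folio}).
∂π/∂P_{Quill} = 351 − 6P_{Quill} + 2P_{Folio} = 0 ⇒ P_{Quill} = 58.5 + (1/3)P_{Folio}.
Similarly P_{Folio} = 60 + (1/3)P_{Quill}.
Substituting the second reaction function into the first: P_{Quill} = 58.5 + (1/3)(60 + (1/3)P_{Quill}), which gives (8/9)P_{Quill} = 78.5 ⇒ P_{Quill} = 88.3125.
Then P_{Folio} = 60 + (1/3)·88.3125 = 89.4375.
q_{Quill} = 267 − 3·88.3125 + 2·89.4375 = 180.9375.

180.9375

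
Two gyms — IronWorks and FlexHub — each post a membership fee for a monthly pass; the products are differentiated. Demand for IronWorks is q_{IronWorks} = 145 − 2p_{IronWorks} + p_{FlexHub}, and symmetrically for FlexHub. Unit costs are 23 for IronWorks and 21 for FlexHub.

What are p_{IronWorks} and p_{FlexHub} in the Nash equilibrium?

IronWorks's profit: π = (p_{IronWorks} − 23)(145 − 2p_{IronWorks} + p_{FlexHub}).
∂π/∂p_{IronWorks} = 191 − 4p_{IronWorks} + p_{FlexHub} = 0 ⇒ p_{IronWorks} = 47.75 + 0.25p_{FlexHub}.
Similarly p_{FlexHub} = 46.75 + 0.25p_{IronWorks}.
Substituting the second reaction function into the first: p_{IronWorks} = 47.75 + 0.25(46.75 + 0.25p_{IronWorks}), which gives 0.9375p_{IronWorks} = 59.4375 ⇒ p_{IronWorks} = 63.4.
Then p_{FlexHub} = 46.75 + 0.25·63.4 = 62.6.

63.4, 62.6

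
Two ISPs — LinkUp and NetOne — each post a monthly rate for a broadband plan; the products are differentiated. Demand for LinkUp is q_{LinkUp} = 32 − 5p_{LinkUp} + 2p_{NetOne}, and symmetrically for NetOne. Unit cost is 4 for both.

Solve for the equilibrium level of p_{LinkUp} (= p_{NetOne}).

LinkUp's profit: π = (p_{LinkUp} − 4)(32 − 5p_{LinkUp} + 2p_{NetOne}).
∂π/∂p_{LinkUp} = 52 − 10p_{LinkUp} + 2p_{NetOne} = 0 ⇒ p_{LinkUp} = 5.2 + 0.2p_{NetOne}.
Setting p_{LinkUp} = p_{NetOne} in the reaction function: p_{LinkUp} = 5.2 + 0.2p_{LinkUp}, so p_{LinkUp} = 5.2 / 0.8 = 6.5.

6.5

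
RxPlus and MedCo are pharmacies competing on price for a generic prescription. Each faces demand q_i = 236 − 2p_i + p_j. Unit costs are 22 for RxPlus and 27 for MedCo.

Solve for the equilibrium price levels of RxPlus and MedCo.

94, 96

RxPlus's profit: π = (p_{RxPlus} − 22)(236 − 2p_{RxPlus} + p_{MedCo}).
∂π/∂p_{RxPlus} = 280 − 4p_{RxPlus} + p_{MedCo} = 0 ⇒ p_{RxPlus} = 70 + 0.25p_{MedCo}.
Similarly p_{MedCo} = 72.5 + 0.25p_{RxPlus}.
Solving the two reaction functions simultaneously: (1 − (0.25)(0.25))p_{RxPlus} = 70 + 0.25·72.5, so 0.9375p_{RxPlus} = 88.125 and p_{RxPlus} = 94.
Then p_{MedCo} = 72.5 + 0.25·94 = 96.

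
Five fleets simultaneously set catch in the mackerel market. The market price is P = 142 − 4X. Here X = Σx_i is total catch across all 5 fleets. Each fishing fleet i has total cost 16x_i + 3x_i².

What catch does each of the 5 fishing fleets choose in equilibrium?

4.2

A representative fishing fleet's profit is π_i = x_i(142 − 4X) − 16x_i − 3x_i², with X = x_i + Σ_{j≠i} x_j.
First-order condition: 126 − 14x_i − 4Σ_{j≠i} x_j = 0.
Imposing symmetry (x_j = x for all j) turns Σ_{j≠i} x_j into 4x, so 126 = 30x and x = 4.2.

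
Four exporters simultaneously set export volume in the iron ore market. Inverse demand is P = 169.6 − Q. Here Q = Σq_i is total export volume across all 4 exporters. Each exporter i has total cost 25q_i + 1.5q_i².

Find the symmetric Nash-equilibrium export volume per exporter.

18.075

A representative exporter's profit is π_i = q_i(169.6 − Q) − 25q_i − 1.5q_i², with Q = q_i + Σ_{j≠i} q_j.
First-order condition: 144.6 − 5q_i − Σ_{j≠i} q_j = 0.
In a symmetric equilibrium every exporter chooses the same q, so Σ_{j≠i} q_j = 3q. The condition becomes 144.6 − 8q = 0, giving q = 144.6/8 = 18.075.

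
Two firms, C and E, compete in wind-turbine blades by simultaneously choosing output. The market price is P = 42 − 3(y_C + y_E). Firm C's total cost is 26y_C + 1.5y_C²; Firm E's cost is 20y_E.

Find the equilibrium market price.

Firm C's profit: π = y_C(42 − 3(y_C + y_E)) − 26y_C − 1.5y_C².
∂π/∂y_C = 16 − 9y_C − 3y_E = 0, so y_C = 16/9 − (1/3)y_E.
For E: ∂π/∂y_E = 22 − 6y_E − 3y_C = 0 ⇒ y_E = 11/3 − 0.5y_C.
Substituting the second reaction function into the first: y_C = 16/9 − (1/3)(11/3 − 0.5y_C), which gives (5/6)y_C = 5/9 ⇒ y_C = 2/3.
Then y_E = 11/3 − 0.5·(2/3) = 10/3.
Equilibrium price: P = 42 − 3·4 = 30.

30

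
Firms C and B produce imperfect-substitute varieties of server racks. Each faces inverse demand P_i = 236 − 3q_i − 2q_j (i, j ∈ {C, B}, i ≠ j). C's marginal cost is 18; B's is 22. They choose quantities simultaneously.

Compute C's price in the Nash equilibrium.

100.5

Firm C's profit: π = q_C(236 − 3q_C − 2q_B) − 18q_C.
∂π/∂q_C = 218 − 6q_C − 2q_B = 0 ⇒ q_C = 109/3 − (1/3)q_B.
Similarly q_B = 107/3 − (1/3)q_C.
Substituting the second reaction function into the first: q_C = 109/3 − (1/3)(107/3 − (1/3)q_C), which gives (8/9)q_C = 220/9 ⇒ q_C = 27.5.
Then q_B = 107/3 − (1/3)·27.5 = 26.5.
P_C = 236 − 3·27.5 − 2·26.5 = 100.5.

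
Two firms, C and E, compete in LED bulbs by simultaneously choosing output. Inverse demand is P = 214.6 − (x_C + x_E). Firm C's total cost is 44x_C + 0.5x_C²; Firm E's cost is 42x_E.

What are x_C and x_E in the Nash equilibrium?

Firm C's profit: π = x_C(214.6 − (x_C + x_E)) − 44x_C − 0.5x_C².
∂π/∂x_C = 170.6 − 3x_C − x_E = 0, so x_C = 853/15 − (1/3)x_E.
For E: ∂π/∂x_E = 172.6 − 2x_E − x_C = 0 ⇒ x_E = 86.3 − 0.5x_C.
Solving the two reaction functions simultaneously: (1 − (−1/3)(−0.5))x_C = 853/15 − (1/3)·86.3, so (5/6)x_C = 28.1 and x_C = 33.72.
Then x_E = 86.3 − 0.5·33.72 = 69.44.

33.72, 69.44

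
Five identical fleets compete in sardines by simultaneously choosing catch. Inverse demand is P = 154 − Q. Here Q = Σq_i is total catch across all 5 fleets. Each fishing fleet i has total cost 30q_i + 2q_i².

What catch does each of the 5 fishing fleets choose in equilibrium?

A representative fishing fleet's profit is π_i = q_i(154 − Q) − 30q_i − 2q_i², with Q = q_i + Σ_{j≠i} q_j.
First-order condition: 124 − 6q_i − Σ_{j≠i} q_j = 0.
Imposing symmetry (q_j = q for all j) turns Σ_{j≠i} q_j into 4q, so 124 = 10q and q = 12.4.

12.4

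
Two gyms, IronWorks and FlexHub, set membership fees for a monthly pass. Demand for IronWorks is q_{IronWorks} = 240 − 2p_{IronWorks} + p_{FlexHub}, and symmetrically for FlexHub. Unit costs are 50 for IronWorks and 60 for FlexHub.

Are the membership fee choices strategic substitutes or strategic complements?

IronWorks's profit: π = (p_{IronWorks} − 50)(240 − 2p_{IronWorks} + p_{FlexHub}).
∂π/∂p_{IronWorks} = 340 − 4p_{IronWorks} + p_{FlexHub} = 0 ⇒ p_{IronWorks} = 85 + 0.25p_{FlexHub}.
The best-response slope dp_{IronWorks}/dp_{FlexHub} = 0.25 > 0: the reaction function is upward-sloping, so the choices are strategic complements.

strategic complements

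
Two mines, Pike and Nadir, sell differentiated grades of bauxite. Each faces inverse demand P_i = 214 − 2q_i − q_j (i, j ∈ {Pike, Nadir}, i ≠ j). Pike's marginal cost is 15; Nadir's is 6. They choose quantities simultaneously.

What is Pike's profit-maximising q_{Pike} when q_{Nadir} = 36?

40.75

Mine Pike's profit: π = q_{Pike}(214 − 2q_{Pike} − q_{Nadir}) − 15q_{Pike}.
∂π/∂q_{Pike} = 199 − 4q_{Pike} − q_{Nadir} = 0 ⇒ q_{Pike} = 49.75 − 0.25q_{Nadir}.
At q_{Nadir} = 36: q_{Pike} = 49.75 − 0.25·36 = 40.75.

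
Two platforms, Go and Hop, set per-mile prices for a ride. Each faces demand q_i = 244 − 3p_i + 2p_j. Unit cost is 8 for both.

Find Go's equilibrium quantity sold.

177

Go's profit: π = (p_{Go} − 8)(244 − 3p_{Go} + 2p_{Hop}).
∂π/∂p_{Go} = 268 − 6p_{Go} + 2p_{Hop} = 0 ⇒ p_{Go} = 134/3 + (1/3)p_{Hop}.
The game is symmetric, so in equilibrium p_{Hop} = p_{Go}: the reaction function gives (2/3)p_{Go} = 134/3, hence p_{Go} = 67.
q_{Go} = 244 − 3·67 + 2·67 = 177.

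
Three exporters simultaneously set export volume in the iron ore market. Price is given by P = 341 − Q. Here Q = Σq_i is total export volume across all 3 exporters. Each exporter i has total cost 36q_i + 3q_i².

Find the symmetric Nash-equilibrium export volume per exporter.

A representative exporter's profit is π_i = q_i(341 − Q) − 36q_i − 3q_i², with Q = q_i + Σ_{j≠i} q_j.
First-order condition: 305 − 8q_i − Σ_{j≠i} q_j = 0.
Imposing symmetry (q_j = q for all j) turns Σ_{j≠i} q_j into 2q, so 305 = 10q and q = 30.5.

30.5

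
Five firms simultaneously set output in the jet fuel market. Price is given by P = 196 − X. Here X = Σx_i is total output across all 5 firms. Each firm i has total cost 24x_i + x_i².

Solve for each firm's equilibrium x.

21.5

A representative firm's profit is π_i = x_i(196 − X) − 24x_i − x_i², with X = x_i + Σ_{j≠i} x_j.
First-order condition: 172 − 4x_i − Σ_{j≠i} x_j = 0.
In a symmetric equilibrium every firm chooses the same x, so Σ_{j≠i} x_j = 4x. The condition becomes 172 − 8x = 0, giving x = 172/8 = 21.5.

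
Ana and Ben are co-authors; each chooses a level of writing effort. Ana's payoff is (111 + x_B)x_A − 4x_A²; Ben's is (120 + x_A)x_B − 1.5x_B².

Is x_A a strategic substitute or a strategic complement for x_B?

strategic complements

Expanding Ana's payoff: 111x_A + x_Bx_A − 4x_A².
∂π/∂x_A = 111 + x_B − 8x_A = 0, so x_A = 13.875 + 0.125x_B.
The best-response slope dx_A/dx_B = 0.125 > 0: the reaction function is upward-sloping, so the choices are strategic complements.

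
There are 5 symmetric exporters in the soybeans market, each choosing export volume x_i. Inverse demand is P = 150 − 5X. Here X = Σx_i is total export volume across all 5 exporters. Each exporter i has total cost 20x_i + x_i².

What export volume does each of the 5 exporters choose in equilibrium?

A representative exporter's profit is π_i = x_i(150 − 5X) − 20x_i − x_i², with X = x_i + Σ_{j≠i} x_j.
First-order condition: 130 − 12x_i − 5Σ_{j≠i} x_j = 0.
In a symmetric equilibrium every exporter chooses the same x, so Σ_{j≠i} x_j = 4x. The condition becomes 130 − 32x = 0, giving x = 130/32 = 4.0625.

4.0625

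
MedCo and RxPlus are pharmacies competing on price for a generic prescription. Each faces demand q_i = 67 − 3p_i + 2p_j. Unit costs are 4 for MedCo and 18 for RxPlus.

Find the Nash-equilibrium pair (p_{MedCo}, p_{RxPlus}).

22.375, 27.625

MedCo's profit: π = (p_{MedCo} − 4)(67 − 3p_{MedCo} + 2p_{RxPlus}).
∂π/∂p_{MedCo} = 79 − 6p_{MedCo} + 2p_{RxPlus} = 0 ⇒ p_{MedCo} = 79/6 + (1/3)p_{RxPlus}.
Similarly p_{RxPlus} = 121/6 + (1/3)p_{MedCo}.
Substituting the second reaction function into the first: p_{MedCo} = 79/6 + (1/3)(121/6 + (1/3)p_{MedCo}), which gives (8/9)p_{MedCo} = 179/9 ⇒ p_{MedCo} = 22.375.
Then p_{RxPlus} = 121/6 + (1/3)·22.375 = 27.625.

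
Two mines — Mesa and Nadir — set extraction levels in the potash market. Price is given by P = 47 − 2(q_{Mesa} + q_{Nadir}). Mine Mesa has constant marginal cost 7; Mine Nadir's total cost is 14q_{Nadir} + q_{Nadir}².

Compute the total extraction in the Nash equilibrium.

Mine Mesa's profit: π = q_{Mesa}(47 − 2(q_{Mesa} + q_{Nadir})) − 7q_{Mesa}.
∂π/∂q_{Mesa} = 40 − 4q_{Mesa} − 2q_{Nadir} = 0, so q_{Mesa} = 10 − 0.5q_{Nadir}.
For Nadir: ∂π/∂q_{Nadir} = 33 − 6q_{Nadir} − 2q_{Mesa} = 0 ⇒ q_{Nadir} = 5.5 − (1/3)q_{Mesa}.
Plugging q_{Nadir} into Mesa's best response: q_{Mesa} = 10 − 0.5(5.5 − (1/3)q_{Mesa}) ⇒ (5/6)q_{Mesa} = 7.25, so q_{Mesa} = 8.7.
Then q_{Nadir} = 5.5 − (1/3)·8.7 = 2.6.
Total extraction: 8.7 + 2.6 = 11.3.

11.3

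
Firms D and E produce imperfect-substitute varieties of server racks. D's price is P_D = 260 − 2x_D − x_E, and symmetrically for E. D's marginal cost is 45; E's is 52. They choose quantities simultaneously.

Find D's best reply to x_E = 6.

52.25

Firm D's profit: π = x_D(260 − 2x_D − x_E) − 45x_D.
∂π/∂x_D = 215 − 4x_D − x_E = 0 ⇒ x_D = 53.75 − 0.25x_E.
At x_E = 6: x_D = 53.75 − 0.25·6 = 52.25.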